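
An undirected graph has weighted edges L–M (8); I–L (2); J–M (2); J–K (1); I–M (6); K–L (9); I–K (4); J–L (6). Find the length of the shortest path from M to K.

3

Checking several routes:
M -> I -> K: 6 + 4 = 10
M -> J -> L -> I -> K: 2 + 6 + 2 + 4 = 14
M -> L -> J -> K: 8 + 6 + 1 = 15
M -> J -> K: 2 + 1 = 3
M -> L -> I -> K: 8 + 2 + 4 = 14
M -> I -> L -> J -> K: 6 + 2 + 6 + 1 = 15
Shortest: 3.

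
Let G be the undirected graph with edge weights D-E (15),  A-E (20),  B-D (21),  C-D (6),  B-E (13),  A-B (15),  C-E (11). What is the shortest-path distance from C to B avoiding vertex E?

Routes from C to B avoiding E:
C-D-B: 6 + 21 = 27
The minimum is 27.

27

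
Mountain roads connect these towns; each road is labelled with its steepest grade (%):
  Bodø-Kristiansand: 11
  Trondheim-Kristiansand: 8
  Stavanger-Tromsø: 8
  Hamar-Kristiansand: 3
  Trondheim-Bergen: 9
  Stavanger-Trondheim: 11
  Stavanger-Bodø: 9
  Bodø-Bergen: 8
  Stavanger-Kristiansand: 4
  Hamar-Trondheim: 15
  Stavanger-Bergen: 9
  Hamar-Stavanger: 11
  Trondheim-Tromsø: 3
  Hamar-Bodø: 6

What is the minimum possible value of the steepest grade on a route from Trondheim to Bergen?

8

Checking several routes:
Trondheim - Tromsø - Stavanger - Kristiansand - Hamar - Bodø - Bergen: max(3, 8, 4, 3, 6, 8) = 8
Trondheim - Kristiansand - Stavanger - Bergen: max(8, 4, 9) = 9
Trondheim - Kristiansand - Hamar - Bodø - Stavanger - Bergen: max(8, 3, 6, 9, 9) = 9
Trondheim - Kristiansand - Hamar - Bodø - Bergen: max(8, 3, 6, 8) = 8
Trondheim - Tromsø - Stavanger - Bergen: max(3, 8, 9) = 9
Trondheim - Kristiansand - Stavanger - Bodø - Bergen: max(8, 4, 9, 8) = 9
The minimum achievable maximum is 8%.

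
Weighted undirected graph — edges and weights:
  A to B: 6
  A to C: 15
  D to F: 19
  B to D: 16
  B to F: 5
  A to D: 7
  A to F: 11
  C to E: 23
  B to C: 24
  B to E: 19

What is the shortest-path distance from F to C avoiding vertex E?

26

Comparing a few candidate routes:
F -> D -> A -> C: 19 + 7 + 15 = 41
F -> B -> C: 5 + 24 = 29
F -> A -> B -> C: 11 + 6 + 24 = 41
F -> B -> A -> C: 5 + 6 + 15 = 26
F -> A -> C: 11 + 15 = 26
F -> B -> D -> A -> C: 5 + 16 + 7 + 15 = 43
Shortest: 26.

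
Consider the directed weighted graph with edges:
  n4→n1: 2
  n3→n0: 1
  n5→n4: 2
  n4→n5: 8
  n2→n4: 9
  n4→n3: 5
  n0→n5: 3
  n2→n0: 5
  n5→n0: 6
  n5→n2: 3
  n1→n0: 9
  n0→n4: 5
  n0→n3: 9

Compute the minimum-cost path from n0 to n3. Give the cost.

9

Candidate routes:
n0→n3: 9
n0→n5→n2→n4→n3: 3 + 3 + 9 + 5 = 20
n0→n4→n3: 5 + 5 = 10
n0→n5→n4→n3: 3 + 2 + 5 = 10
The minimum is 9.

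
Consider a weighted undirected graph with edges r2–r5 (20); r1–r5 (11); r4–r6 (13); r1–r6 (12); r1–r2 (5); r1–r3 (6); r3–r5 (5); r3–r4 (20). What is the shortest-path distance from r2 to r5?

16

Checking several routes:
r2 → r5: 20
r2 → r1 → r3 → r5: 5 + 6 + 5 = 16
r2 → r1 → r5: 5 + 11 = 16
Best route has total 16.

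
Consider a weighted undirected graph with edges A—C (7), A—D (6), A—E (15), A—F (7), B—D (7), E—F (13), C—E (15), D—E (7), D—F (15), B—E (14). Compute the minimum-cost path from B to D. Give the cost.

7

Checking several routes:
B - E - D: 14 + 7 = 21
B - E - A - D: 14 + 15 + 6 = 35
B - D: 7
The minimum is 7.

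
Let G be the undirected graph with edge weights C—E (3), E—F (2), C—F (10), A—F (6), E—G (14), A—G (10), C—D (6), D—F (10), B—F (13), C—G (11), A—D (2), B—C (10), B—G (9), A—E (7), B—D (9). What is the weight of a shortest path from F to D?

A few of the F→D routes:
F→E→C→D: 2 + 3 + 6 = 11
F→E→A→D: 2 + 7 + 2 = 11
F→D: 10
F→C→D: 10 + 6 = 16
F→A→D: 6 + 2 = 8
Best route has total 8.

8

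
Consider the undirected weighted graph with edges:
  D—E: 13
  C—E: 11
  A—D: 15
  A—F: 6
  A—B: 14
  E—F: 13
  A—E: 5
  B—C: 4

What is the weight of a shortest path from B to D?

28

Comparing a few candidate routes:
B -> C -> E -> D: 4 + 11 + 13 = 28
B -> A -> E -> D: 14 + 5 + 13 = 32
B -> A -> D: 14 + 15 = 29
The minimum is 28.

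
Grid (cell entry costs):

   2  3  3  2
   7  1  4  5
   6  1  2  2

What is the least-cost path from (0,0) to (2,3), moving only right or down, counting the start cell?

11

Best path: r0c0 r0c1 r1c1 r2c1 r2c2 r2c3
Cost: 2 + 3 + 1 + 1 + 2 + 2 = 11
For comparison, the top-then-right route costs 17.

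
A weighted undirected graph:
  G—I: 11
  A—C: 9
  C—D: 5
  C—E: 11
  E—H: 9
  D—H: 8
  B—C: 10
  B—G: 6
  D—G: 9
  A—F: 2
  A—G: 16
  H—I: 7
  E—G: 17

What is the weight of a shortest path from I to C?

Comparing a few candidate routes:
I → H → E → C: 7 + 9 + 11 = 27
I → G → B → C: 11 + 6 + 10 = 27
I → G → D → C: 11 + 9 + 5 = 25
I → G → A → C: 11 + 16 + 9 = 36
I → H → D → C: 7 + 8 + 5 = 20
Shortest: 20.

20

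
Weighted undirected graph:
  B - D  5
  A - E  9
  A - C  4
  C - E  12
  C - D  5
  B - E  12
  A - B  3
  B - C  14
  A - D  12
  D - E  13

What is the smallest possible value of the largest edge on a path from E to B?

9

A few of the E→B routes:
E→A→B: max(9, 3) = 9
E→A→C→D→B: max(9, 4, 5, 5) = 9
E→B: max(12) = 12
Best route has worst link 9.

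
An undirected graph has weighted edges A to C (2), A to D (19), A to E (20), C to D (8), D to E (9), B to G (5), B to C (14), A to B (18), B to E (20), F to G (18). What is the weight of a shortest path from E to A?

19

A few of the E→A routes:
E→A: 20
E→D→A: 9 + 19 = 28
E→B→C→A: 20 + 14 + 2 = 36
E→D→C→A: 9 + 8 + 2 = 19
Shortest: 19.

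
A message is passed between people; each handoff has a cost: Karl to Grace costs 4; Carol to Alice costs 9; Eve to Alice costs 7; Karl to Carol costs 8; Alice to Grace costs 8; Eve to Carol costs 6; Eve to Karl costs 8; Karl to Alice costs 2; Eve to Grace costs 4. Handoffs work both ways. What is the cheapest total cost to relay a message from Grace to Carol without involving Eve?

12

Checking several routes:
Grace -> Karl -> Alice -> Carol: 4 + 2 + 9 = 15
Grace -> Alice -> Carol: 8 + 9 = 17
Grace -> Karl -> Carol: 4 + 8 = 12
The minimum is 12.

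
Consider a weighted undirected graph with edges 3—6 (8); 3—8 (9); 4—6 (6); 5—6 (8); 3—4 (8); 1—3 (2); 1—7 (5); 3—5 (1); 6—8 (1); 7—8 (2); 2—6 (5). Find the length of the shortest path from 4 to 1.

Some routes from 4 to 1:
4 -> 6 -> 3 -> 1: 6 + 8 + 2 = 16
4 -> 6 -> 5 -> 3 -> 1: 6 + 8 + 1 + 2 = 17
4 -> 3 -> 6 -> 8 -> 7 -> 1: 8 + 8 + 1 + 2 + 5 = 24
4 -> 6 -> 8 -> 7 -> 1: 6 + 1 + 2 + 5 = 14
4 -> 3 -> 1: 8 + 2 = 10
4 -> 6 -> 8 -> 3 -> 1: 6 + 1 + 9 + 2 = 18
Best route has total 10.

10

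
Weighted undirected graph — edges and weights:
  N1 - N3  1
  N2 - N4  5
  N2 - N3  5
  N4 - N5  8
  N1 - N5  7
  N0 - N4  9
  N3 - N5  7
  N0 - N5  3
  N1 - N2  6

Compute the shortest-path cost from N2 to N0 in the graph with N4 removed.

15

Candidate routes:
N2→N1→N5→N0: 6 + 7 + 3 = 16
N2→N3→N1→N5→N0: 5 + 1 + 7 + 3 = 16
N2→N3→N5→N0: 5 + 7 + 3 = 15
N2→N1→N3→N5→N0: 6 + 1 + 7 + 3 = 17
The minimum is 15.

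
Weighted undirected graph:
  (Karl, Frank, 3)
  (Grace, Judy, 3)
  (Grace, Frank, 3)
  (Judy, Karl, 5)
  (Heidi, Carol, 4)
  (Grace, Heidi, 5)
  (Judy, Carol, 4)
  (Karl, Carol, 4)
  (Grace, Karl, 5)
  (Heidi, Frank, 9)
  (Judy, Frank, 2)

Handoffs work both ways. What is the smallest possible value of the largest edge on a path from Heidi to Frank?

Checking several routes:
Heidi→Carol→Judy→Frank: max(4, 4, 2) = 4
Heidi→Carol→Judy→Grace→Frank: max(4, 4, 3, 3) = 4
Heidi→Carol→Karl→Frank: max(4, 4, 3) = 4
The minimum achievable maximum is 4.

4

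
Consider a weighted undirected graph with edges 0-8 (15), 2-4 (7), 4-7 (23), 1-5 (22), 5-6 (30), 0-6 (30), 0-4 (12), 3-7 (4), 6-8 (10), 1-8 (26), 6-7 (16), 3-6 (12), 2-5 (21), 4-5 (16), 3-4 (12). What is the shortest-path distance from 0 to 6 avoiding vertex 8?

Some routes from 0 to 6 avoiding 8:
0-4-7-6: 12 + 23 + 16 = 51
0-6: 30
0-4-3-7-6: 12 + 12 + 4 + 16 = 44
0-4-3-6: 12 + 12 + 12 = 36
0-4-7-3-6: 12 + 23 + 4 + 12 = 51
The minimum is 30.

30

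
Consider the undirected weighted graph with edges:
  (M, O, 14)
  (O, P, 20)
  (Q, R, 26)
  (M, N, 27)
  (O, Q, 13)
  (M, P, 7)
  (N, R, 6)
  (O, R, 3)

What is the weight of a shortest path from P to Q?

Checking several routes:
P -> M -> O -> Q: 7 + 14 + 13 = 34
P -> O -> R -> Q: 20 + 3 + 26 = 49
P -> O -> Q: 20 + 13 = 33
Shortest: 33.

33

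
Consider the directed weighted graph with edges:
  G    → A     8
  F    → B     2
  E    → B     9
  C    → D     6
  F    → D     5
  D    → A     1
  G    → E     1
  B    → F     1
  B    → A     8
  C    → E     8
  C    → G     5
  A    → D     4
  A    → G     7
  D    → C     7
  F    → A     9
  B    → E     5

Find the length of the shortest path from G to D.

12

Checking several routes:
G → A → D: 8 + 4 = 12
G → E → B → F → D: 1 + 9 + 1 + 5 = 16
G → E → B → A → D: 1 + 9 + 8 + 4 = 22
Best route has total 12.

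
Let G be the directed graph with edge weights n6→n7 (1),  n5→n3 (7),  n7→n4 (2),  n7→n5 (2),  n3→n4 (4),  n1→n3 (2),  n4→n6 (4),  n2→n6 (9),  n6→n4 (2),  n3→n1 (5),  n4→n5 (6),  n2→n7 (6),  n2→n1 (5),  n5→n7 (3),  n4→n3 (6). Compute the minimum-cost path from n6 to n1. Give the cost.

13

Candidate routes:
n6→n4→n3→n1: 2 + 6 + 5 = 13
n6→n7→n4→n5→n3→n1: 1 + 2 + 6 + 7 + 5 = 21
n6→n4→n5→n3→n1: 2 + 6 + 7 + 5 = 20
n6→n7→n4→n3→n1: 1 + 2 + 6 + 5 = 14
n6→n7→n5→n3→n1: 1 + 2 + 7 + 5 = 15
Best route has total 13.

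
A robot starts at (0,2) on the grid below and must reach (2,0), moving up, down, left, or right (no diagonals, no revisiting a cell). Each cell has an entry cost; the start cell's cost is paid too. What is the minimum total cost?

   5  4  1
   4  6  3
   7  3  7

Take r0c2→r1c2→r1c1→r2c1→r2c0 for a total of 1 + 3 + 6 + 3 + 7 = 20.

20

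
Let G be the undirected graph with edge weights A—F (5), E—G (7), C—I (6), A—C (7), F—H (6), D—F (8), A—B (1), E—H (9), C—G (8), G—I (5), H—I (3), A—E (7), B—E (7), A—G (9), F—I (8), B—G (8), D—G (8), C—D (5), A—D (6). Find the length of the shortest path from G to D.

Some routes from G to D:
G - A - D: 9 + 6 = 15
G - B - A - D: 8 + 1 + 6 = 15
G - I - C - D: 5 + 6 + 5 = 16
G - D: 8
G - C - D: 8 + 5 = 13
The minimum is 8.

8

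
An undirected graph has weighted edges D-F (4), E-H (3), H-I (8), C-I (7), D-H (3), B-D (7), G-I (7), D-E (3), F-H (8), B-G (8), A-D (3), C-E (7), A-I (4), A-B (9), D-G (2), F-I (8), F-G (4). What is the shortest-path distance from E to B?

10

A few of the E→B routes:
E - D - G - B: 3 + 2 + 8 = 13
E - D - B: 3 + 7 = 10
E - H - D - B: 3 + 3 + 7 = 13
E - H - D - G - B: 3 + 3 + 2 + 8 = 16
E - D - A - B: 3 + 3 + 9 = 15
Shortest: 10.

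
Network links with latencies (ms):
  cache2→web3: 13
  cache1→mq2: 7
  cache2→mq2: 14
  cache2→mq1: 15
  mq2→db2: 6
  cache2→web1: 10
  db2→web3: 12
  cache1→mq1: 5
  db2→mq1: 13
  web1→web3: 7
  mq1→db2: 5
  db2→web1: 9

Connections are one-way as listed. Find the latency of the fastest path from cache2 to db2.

20

Paths from cache2 to db2:
cache2→mq2→db2: 14 + 6 = 20
cache2→mq1→db2: 15 + 5 = 20
Shortest: 20 ms.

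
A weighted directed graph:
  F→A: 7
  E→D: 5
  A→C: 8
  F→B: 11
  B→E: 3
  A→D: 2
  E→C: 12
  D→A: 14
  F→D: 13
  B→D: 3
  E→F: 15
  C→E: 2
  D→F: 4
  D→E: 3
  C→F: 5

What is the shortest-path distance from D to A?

11

Candidate routes:
D→A: 14
D→F→A: 4 + 7 = 11
D→E→C→F→A: 3 + 12 + 5 + 7 = 27
D→E→F→A: 3 + 15 + 7 = 25
The minimum is 11.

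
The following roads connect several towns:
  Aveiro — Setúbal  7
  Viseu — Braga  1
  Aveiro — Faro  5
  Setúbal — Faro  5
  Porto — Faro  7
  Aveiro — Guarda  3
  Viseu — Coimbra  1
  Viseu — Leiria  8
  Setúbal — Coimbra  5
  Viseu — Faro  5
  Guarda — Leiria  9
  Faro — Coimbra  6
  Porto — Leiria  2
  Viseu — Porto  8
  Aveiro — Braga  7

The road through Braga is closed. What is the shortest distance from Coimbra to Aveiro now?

Checking several routes:
Coimbra - Setúbal - Aveiro: 5 + 7 = 12
Coimbra - Faro - Aveiro: 6 + 5 = 11
Coimbra - Viseu - Faro - Aveiro: 1 + 5 + 5 = 11
Shortest: 11.

11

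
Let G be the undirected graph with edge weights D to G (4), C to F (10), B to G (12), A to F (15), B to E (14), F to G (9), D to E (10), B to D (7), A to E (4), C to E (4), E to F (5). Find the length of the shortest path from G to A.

18

A few of the G→A routes:
G → D → E → A: 4 + 10 + 4 = 18
G → F → C → E → A: 9 + 10 + 4 + 4 = 27
G → D → B → E → A: 4 + 7 + 14 + 4 = 29
G → F → A: 9 + 15 = 24
G → F → E → A: 9 + 5 + 4 = 18
G → B → E → A: 12 + 14 + 4 = 30
The minimum is 18.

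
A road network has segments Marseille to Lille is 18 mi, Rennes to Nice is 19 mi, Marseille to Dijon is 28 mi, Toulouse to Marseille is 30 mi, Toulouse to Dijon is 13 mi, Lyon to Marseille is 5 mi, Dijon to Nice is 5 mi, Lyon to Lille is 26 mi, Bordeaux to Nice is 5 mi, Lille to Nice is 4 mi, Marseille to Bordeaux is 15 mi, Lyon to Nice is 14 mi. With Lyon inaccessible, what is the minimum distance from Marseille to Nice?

Candidate routes:
Marseille→Lille→Nice: 18 + 4 = 22
Marseille→Bordeaux→Nice: 15 + 5 = 20
Marseille→Dijon→Nice: 28 + 5 = 33
Marseille→Toulouse→Dijon→Nice: 30 + 13 + 5 = 48
The minimum is 20 mi.

20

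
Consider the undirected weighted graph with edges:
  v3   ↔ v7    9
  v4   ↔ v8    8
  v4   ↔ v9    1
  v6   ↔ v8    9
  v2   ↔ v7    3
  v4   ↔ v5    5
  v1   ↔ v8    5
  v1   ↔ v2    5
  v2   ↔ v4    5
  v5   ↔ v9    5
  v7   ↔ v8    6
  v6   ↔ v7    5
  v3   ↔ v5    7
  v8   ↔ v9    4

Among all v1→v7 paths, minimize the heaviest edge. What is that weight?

A few of the v1→v7 routes:
v1-v2-v4-v9-v8-v7: max(5, 5, 1, 4, 6) = 6
v1-v8-v9-v4-v2-v7: max(5, 4, 1, 5, 3) = 5
v1-v8-v9-v5-v4-v2-v7: max(5, 4, 5, 5, 5, 3) = 5
v1-v2-v7: max(5, 3) = 5
v1-v2-v4-v5-v9-v8-v7: max(5, 5, 5, 5, 4, 6) = 6
Smallest bottleneck: 5.

5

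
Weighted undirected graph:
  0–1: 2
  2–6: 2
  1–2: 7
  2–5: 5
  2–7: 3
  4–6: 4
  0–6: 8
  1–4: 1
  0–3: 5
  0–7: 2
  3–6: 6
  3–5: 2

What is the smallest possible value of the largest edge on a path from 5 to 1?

5

Comparing a few candidate routes:
5 - 3 - 0 - 1: max(2, 5, 2) = 5
5 - 3 - 6 - 4 - 1: max(2, 6, 4, 1) = 6
5 - 3 - 0 - 7 - 2 - 6 - 4 - 1: max(2, 5, 2, 3, 2, 4, 1) = 5
5 - 3 - 6 - 2 - 7 - 0 - 1: max(2, 6, 2, 3, 2, 2) = 6
5 - 2 - 6 - 4 - 1: max(5, 2, 4, 1) = 5
5 - 2 - 7 - 0 - 1: max(5, 3, 2, 2) = 5
Best route has worst link 5.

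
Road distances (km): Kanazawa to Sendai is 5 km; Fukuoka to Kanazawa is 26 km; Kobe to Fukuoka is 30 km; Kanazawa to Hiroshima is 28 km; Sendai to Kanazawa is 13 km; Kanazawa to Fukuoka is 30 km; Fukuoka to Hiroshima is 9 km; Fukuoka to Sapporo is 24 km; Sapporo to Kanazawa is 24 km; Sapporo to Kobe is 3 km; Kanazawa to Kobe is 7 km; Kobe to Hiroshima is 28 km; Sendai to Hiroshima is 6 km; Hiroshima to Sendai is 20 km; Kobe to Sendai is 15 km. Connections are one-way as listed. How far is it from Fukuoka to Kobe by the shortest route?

Some routes from Fukuoka to Kobe:
Fukuoka→Sapporo→Kobe: 24 + 3 = 27
Fukuoka→Kanazawa→Kobe: 26 + 7 = 33
Fukuoka→Hiroshima→Sendai→Kanazawa→Kobe: 9 + 20 + 13 + 7 = 49
Best route has total 27 km.

27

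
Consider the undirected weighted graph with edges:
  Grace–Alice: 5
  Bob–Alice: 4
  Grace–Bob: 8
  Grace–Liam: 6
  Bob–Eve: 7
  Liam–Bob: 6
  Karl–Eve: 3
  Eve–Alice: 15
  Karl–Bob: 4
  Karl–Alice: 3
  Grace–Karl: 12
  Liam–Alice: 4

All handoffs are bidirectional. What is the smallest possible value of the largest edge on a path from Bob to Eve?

4

Comparing a few candidate routes:
Bob→Karl→Eve: max(4, 3) = 4
Bob→Liam→Alice→Karl→Eve: max(6, 4, 3, 3) = 6
Bob→Alice→Karl→Eve: max(4, 3, 3) = 4
Smallest bottleneck: 4.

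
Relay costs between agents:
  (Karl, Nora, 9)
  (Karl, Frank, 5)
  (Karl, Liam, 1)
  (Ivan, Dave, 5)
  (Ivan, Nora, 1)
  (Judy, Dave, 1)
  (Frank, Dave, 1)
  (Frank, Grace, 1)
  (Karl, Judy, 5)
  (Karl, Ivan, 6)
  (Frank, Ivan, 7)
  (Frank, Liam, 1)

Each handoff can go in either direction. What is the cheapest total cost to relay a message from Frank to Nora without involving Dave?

8

Checking several routes:
Frank→Ivan→Nora: 7 + 1 = 8
Frank→Liam→Karl→Nora: 1 + 1 + 9 = 11
Frank→Liam→Karl→Ivan→Nora: 1 + 1 + 6 + 1 = 9
The minimum is 8.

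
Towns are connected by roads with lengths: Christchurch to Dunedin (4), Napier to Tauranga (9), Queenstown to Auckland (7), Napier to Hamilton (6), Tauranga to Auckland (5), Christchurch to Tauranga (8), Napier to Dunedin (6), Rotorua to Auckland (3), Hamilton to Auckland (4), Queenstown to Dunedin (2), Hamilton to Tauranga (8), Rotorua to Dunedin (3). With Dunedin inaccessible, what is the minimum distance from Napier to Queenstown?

17

Paths from Napier to Queenstown avoiding Dunedin:
Napier - Tauranga - Hamilton - Auckland - Queenstown: 9 + 8 + 4 + 7 = 28
Napier - Hamilton - Tauranga - Auckland - Queenstown: 6 + 8 + 5 + 7 = 26
Napier - Hamilton - Auckland - Queenstown: 6 + 4 + 7 = 17
Napier - Tauranga - Auckland - Queenstown: 9 + 5 + 7 = 21
Best route has total 17.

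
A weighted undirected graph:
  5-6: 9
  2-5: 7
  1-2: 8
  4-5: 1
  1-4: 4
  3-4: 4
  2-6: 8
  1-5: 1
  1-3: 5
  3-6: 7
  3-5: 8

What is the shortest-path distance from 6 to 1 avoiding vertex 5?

12

Routes from 6 to 1 avoiding 5:
6 -> 3 -> 4 -> 1: 7 + 4 + 4 = 15
6 -> 2 -> 1: 8 + 8 = 16
6 -> 3 -> 1: 7 + 5 = 12
Shortest: 12.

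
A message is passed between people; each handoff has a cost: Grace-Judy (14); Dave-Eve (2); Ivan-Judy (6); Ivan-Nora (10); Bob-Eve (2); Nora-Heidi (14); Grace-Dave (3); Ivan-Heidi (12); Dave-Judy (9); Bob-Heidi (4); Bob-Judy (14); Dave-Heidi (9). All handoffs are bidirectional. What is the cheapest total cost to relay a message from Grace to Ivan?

18

Some routes from Grace to Ivan:
Grace → Dave → Eve → Bob → Heidi → Ivan: 3 + 2 + 2 + 4 + 12 = 23
Grace → Judy → Ivan: 14 + 6 = 20
Grace → Dave → Judy → Ivan: 3 + 9 + 6 = 18
Grace → Dave → Heidi → Ivan: 3 + 9 + 12 = 24
Best route has total 18.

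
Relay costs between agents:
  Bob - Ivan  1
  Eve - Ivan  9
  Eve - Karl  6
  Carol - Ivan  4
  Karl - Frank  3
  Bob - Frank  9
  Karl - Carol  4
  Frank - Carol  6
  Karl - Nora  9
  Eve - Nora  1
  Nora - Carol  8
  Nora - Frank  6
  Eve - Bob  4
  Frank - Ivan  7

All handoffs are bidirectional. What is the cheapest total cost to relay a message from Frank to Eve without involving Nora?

9

Some routes from Frank to Eve avoiding Nora:
Frank - Carol - Ivan - Bob - Eve: 6 + 4 + 1 + 4 = 15
Frank - Bob - Eve: 9 + 4 = 13
Frank - Ivan - Bob - Eve: 7 + 1 + 4 = 12
Frank - Karl - Eve: 3 + 6 = 9
Frank - Karl - Carol - Ivan - Bob - Eve: 3 + 4 + 4 + 1 + 4 = 16
Shortest: 9.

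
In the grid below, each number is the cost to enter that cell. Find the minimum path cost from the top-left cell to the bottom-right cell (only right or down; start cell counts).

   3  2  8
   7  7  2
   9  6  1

Path [0,0] [0,1] [1,1] [1,2] [2,2]: 3 + 2 + 7 + 2 + 1 = 15.
(Top row then right column would cost 16.)

15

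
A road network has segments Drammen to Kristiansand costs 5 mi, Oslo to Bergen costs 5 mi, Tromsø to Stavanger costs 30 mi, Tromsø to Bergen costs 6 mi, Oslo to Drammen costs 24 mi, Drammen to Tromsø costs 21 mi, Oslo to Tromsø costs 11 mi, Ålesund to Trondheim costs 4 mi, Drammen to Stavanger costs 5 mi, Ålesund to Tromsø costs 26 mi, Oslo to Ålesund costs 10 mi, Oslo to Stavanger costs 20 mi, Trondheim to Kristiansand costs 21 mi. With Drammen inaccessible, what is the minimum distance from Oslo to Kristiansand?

A few of the Oslo→Kristiansand routes:
Oslo - Tromsø - Ålesund - Trondheim - Kristiansand: 11 + 26 + 4 + 21 = 62
Oslo - Bergen - Tromsø - Ålesund - Trondheim - Kristiansand: 5 + 6 + 26 + 4 + 21 = 62
Oslo - Ålesund - Trondheim - Kristiansand: 10 + 4 + 21 = 35
Best route has total 35 mi.

35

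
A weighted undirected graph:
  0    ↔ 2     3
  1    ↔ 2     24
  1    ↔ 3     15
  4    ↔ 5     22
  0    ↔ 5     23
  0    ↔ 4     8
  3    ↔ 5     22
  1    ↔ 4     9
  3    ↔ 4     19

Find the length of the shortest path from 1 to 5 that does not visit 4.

37

Routes from 1 to 5 avoiding 4:
1 → 3 → 5: 15 + 22 = 37
1 → 2 → 0 → 5: 24 + 3 + 23 = 50
The minimum is 37.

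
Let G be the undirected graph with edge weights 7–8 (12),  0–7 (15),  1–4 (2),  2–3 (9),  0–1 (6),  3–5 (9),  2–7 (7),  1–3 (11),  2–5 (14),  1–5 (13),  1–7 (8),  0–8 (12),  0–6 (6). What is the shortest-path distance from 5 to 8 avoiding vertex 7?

Candidate routes:
5→1→0→8: 13 + 6 + 12 = 31
5→3→1→0→8: 9 + 11 + 6 + 12 = 38
5→2→3→1→0→8: 14 + 9 + 11 + 6 + 12 = 52
Shortest: 31.

31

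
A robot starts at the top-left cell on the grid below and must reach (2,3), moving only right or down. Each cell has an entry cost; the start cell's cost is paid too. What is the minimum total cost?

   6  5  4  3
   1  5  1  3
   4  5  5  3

Take [0,0] → [1,0] → [1,1] → [1,2] → [1,3] → [2,3] for a total of 6 + 1 + 5 + 1 + 3 + 3 = 19.

19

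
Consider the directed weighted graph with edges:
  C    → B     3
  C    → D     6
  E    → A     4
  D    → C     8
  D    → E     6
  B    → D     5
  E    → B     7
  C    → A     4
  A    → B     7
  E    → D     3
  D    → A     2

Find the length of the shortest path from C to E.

Candidate routes:
C -> D -> E: 6 + 6 = 12
C -> B -> D -> E: 3 + 5 + 6 = 14
C -> A -> B -> D -> E: 4 + 7 + 5 + 6 = 22
The minimum is 12.

12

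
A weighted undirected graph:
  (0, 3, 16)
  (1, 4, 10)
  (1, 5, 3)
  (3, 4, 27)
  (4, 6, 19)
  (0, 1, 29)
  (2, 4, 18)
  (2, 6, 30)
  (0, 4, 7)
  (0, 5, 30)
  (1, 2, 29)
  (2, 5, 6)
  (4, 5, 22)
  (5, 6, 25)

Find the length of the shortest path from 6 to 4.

Comparing a few candidate routes:
6 -> 4: 19
6 -> 2 -> 4: 30 + 18 = 48
6 -> 5 -> 1 -> 4: 25 + 3 + 10 = 38
6 -> 5 -> 4: 25 + 22 = 47
Best route has total 19.

19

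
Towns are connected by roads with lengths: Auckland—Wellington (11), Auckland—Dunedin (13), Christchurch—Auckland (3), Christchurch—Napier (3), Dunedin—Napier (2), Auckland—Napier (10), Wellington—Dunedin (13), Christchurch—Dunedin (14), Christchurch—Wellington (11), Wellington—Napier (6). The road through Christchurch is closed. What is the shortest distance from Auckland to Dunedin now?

12

Paths from Auckland to Dunedin avoiding Christchurch:
Auckland -> Dunedin: 13
Auckland -> Wellington -> Napier -> Dunedin: 11 + 6 + 2 = 19
Auckland -> Napier -> Wellington -> Dunedin: 10 + 6 + 13 = 29
Auckland -> Napier -> Dunedin: 10 + 2 = 12
Auckland -> Wellington -> Dunedin: 11 + 13 = 24
Shortest: 12.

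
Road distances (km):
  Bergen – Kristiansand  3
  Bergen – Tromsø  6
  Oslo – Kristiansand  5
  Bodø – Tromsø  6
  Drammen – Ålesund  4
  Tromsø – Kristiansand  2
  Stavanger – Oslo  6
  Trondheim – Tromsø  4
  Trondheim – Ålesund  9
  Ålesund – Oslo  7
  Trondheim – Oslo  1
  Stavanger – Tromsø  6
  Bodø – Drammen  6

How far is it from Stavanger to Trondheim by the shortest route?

Comparing a few candidate routes:
Stavanger - Tromsø - Trondheim: 6 + 4 = 10
Stavanger - Oslo - Trondheim: 6 + 1 = 7
Stavanger - Tromsø - Kristiansand - Oslo - Trondheim: 6 + 2 + 5 + 1 = 14
The minimum is 7 km.

7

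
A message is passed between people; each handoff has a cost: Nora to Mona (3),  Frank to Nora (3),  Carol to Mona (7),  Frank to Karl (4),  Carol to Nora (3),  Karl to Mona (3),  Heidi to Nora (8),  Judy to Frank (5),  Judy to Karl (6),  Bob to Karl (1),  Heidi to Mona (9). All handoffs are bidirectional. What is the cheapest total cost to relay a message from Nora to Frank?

Checking several routes:
Nora-Frank: 3
Nora-Mona-Karl-Judy-Frank: 3 + 3 + 6 + 5 = 17
Nora-Mona-Karl-Frank: 3 + 3 + 4 = 10
Nora-Carol-Mona-Karl-Frank: 3 + 7 + 3 + 4 = 17
Shortest: 3.

3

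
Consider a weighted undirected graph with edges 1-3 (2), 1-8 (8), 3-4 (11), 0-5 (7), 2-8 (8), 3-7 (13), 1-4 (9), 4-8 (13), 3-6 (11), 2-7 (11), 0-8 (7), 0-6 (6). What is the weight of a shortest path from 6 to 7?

Comparing a few candidate routes:
6→0→8→1→3→7: 6 + 7 + 8 + 2 + 13 = 36
6→3→1→8→2→7: 11 + 2 + 8 + 8 + 11 = 40
6→0→8→2→7: 6 + 7 + 8 + 11 = 32
6→3→7: 11 + 13 = 24
Best route has total 24.

24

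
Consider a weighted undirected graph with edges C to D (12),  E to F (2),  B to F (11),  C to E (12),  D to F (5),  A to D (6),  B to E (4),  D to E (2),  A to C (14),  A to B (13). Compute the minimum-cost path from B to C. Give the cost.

A few of the B→C routes:
B - E - F - D - C: 4 + 2 + 5 + 12 = 23
B - E - D - C: 4 + 2 + 12 = 18
B - E - D - A - C: 4 + 2 + 6 + 14 = 26
B - E - C: 4 + 12 = 16
B - F - E - C: 11 + 2 + 12 = 25
Shortest: 16.

16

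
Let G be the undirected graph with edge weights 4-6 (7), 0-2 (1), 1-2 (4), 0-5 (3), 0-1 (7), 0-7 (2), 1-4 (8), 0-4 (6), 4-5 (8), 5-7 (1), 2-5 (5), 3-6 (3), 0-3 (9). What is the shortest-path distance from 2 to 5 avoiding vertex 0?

5

Paths from 2 to 5 avoiding 0:
2-1-4-5: 4 + 8 + 8 = 20
2-5: 5
The minimum is 5.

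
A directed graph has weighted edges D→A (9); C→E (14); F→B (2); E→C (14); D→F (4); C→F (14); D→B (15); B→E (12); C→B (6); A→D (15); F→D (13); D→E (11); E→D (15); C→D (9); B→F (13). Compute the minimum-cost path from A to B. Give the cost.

Some routes from A to B:
A - D - B: 15 + 15 = 30
A - D - E - C - B: 15 + 11 + 14 + 6 = 46
A - D - F - B: 15 + 4 + 2 = 21
Best route has total 21.

21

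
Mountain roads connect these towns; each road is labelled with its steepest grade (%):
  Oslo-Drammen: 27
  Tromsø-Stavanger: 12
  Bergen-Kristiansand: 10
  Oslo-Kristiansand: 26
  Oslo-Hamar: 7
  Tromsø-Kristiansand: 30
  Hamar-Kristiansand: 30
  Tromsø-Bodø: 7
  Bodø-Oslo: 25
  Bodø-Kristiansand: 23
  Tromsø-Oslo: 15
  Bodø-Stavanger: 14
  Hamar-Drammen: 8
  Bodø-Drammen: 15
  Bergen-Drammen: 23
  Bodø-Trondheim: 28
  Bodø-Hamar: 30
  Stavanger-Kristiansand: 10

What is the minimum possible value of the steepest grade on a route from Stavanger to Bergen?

Comparing a few candidate routes:
Stavanger→Tromsø→Bodø→Drammen→Bergen: max(12, 7, 15, 23) = 23
Stavanger→Kristiansand→Bodø→Drammen→Bergen: max(10, 23, 15, 23) = 23
Stavanger→Kristiansand→Bodø→Tromsø→Oslo→Hamar→Drammen→Bergen: max(10, 23, 7, 15, 7, 8, 23) = 23
Stavanger→Kristiansand→Bergen: max(10, 10) = 10
Best route has worst link 10%.

10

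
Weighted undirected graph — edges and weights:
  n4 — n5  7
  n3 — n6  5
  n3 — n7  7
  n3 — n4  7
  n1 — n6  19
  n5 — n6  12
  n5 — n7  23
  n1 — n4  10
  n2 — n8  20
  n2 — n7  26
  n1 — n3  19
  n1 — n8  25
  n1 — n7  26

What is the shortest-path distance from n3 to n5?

14

Comparing a few candidate routes:
n3-n6-n1-n4-n5: 5 + 19 + 10 + 7 = 41
n3-n1-n4-n5: 19 + 10 + 7 = 36
n3-n6-n5: 5 + 12 = 17
n3-n7-n5: 7 + 23 = 30
n3-n4-n5: 7 + 7 = 14
Shortest: 14.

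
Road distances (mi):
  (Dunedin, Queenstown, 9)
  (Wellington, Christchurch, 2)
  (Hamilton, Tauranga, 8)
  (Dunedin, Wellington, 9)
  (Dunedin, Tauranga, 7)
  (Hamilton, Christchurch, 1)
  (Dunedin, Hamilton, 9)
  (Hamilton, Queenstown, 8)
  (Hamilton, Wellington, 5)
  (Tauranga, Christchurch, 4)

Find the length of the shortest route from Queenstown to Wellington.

A few of the Queenstown→Wellington routes:
Queenstown - Hamilton - Wellington: 8 + 5 = 13
Queenstown - Hamilton - Christchurch - Wellington: 8 + 1 + 2 = 11
Queenstown - Dunedin - Wellington: 9 + 9 = 18
Best route has total 11 mi.

11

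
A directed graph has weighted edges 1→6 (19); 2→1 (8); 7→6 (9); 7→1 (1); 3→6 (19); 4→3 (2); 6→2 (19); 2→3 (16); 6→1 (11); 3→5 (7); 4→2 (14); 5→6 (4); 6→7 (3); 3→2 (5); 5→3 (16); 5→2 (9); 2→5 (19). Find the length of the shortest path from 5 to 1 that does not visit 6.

Routes from 5 to 1 avoiding 6:
5→2→1: 9 + 8 = 17
5→3→2→1: 16 + 5 + 8 = 29
The minimum is 17.

17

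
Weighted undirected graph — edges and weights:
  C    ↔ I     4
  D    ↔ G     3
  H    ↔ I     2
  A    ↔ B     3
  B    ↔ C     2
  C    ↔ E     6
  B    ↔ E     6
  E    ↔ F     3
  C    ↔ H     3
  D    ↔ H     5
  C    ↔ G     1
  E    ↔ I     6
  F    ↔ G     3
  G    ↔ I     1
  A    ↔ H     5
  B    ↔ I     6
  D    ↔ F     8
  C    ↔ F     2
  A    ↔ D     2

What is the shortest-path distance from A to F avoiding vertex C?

8

Checking several routes:
A → H → I → G → F: 5 + 2 + 1 + 3 = 11
A → D → G → F: 2 + 3 + 3 = 8
A → D → F: 2 + 8 = 10
The minimum is 8.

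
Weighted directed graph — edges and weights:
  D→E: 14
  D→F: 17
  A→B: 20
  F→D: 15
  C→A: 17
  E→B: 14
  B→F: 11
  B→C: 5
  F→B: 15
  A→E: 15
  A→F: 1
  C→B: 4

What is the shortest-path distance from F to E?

29

Paths from F to E:
F - B - C - A - E: 15 + 5 + 17 + 15 = 52
F - D - E: 15 + 14 = 29
Best route has total 29.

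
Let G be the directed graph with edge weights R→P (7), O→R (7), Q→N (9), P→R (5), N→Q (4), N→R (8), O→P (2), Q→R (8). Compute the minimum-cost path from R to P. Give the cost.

Routes from R to P:
R - P: 7
Shortest: 7.

7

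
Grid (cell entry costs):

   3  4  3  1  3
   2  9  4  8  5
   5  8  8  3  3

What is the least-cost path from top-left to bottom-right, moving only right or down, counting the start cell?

22

Path r0c0 r0c1 r0c2 r0c3 r0c4 r1c4 r2c4: 3 + 4 + 3 + 1 + 3 + 5 + 3 = 22.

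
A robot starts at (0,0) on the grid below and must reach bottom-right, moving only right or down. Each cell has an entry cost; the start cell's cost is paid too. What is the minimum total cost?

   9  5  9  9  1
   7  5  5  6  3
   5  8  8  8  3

Cheapest: r0c0→r0c1→r1c1→r1c2→r1c3→r1c4→r2c4
  9 + 5 + 5 + 5 + 6 + 3 + 3 = 36
(Top row then right column would cost 39.)

36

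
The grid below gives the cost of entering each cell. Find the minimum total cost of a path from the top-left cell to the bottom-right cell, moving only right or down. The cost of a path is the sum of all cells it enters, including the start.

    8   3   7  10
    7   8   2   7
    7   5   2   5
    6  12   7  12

39

Path (0,0) → (0,1) → (0,2) → (1,2) → (2,2) → (2,3) → (3,3): 8 + 3 + 7 + 2 + 2 + 5 + 12 = 39.
For comparison, the top-then-right route costs 52.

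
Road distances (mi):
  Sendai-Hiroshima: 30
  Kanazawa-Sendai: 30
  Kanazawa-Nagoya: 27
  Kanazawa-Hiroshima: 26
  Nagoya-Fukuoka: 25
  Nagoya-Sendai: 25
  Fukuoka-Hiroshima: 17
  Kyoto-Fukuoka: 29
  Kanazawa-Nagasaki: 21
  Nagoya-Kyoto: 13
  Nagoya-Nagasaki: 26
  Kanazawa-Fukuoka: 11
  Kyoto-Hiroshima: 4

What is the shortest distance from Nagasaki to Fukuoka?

32

A few of the Nagasaki→Fukuoka routes:
Nagasaki-Nagoya-Fukuoka: 26 + 25 = 51
Nagasaki-Nagoya-Kanazawa-Fukuoka: 26 + 27 + 11 = 64
Nagasaki-Kanazawa-Hiroshima-Fukuoka: 21 + 26 + 17 = 64
Nagasaki-Kanazawa-Fukuoka: 21 + 11 = 32
Nagasaki-Nagoya-Kyoto-Hiroshima-Fukuoka: 26 + 13 + 4 + 17 = 60
The minimum is 32 mi.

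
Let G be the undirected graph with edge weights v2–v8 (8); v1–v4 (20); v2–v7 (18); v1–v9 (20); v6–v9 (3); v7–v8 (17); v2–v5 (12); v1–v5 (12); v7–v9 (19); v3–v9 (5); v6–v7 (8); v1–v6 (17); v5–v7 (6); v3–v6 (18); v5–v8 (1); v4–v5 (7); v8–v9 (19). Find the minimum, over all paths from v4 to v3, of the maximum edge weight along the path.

8

A few of the v4→v3 routes:
v4→v5→v2→v8→v7→v6→v9→v3: max(7, 12, 8, 17, 8, 3, 5) = 17
v4→v5→v1→v6→v9→v3: max(7, 12, 17, 3, 5) = 17
v4→v5→v8→v7→v6→v9→v3: max(7, 1, 17, 8, 3, 5) = 17
v4→v5→v7→v6→v9→v3: max(7, 6, 8, 3, 5) = 8
The minimum achievable maximum is 8.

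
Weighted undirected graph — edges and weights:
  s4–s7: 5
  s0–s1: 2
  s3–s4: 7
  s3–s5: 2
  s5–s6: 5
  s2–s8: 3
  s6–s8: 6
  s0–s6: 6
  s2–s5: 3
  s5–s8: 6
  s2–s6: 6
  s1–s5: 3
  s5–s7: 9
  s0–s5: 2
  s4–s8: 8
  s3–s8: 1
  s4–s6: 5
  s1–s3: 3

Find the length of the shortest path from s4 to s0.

Checking several routes:
s4 - s6 - s5 - s0: 5 + 5 + 2 = 12
s4 - s6 - s0: 5 + 6 = 11
s4 - s3 - s1 - s0: 7 + 3 + 2 = 12
s4 - s8 - s3 - s5 - s0: 8 + 1 + 2 + 2 = 13
s4 - s3 - s5 - s0: 7 + 2 + 2 = 11
Best route has total 11.

11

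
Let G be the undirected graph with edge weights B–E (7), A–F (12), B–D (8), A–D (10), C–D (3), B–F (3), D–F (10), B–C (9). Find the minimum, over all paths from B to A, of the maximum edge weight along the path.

A few of the B→A routes:
B - F - D - A: max(3, 10, 10) = 10
B - C - D - A: max(9, 3, 10) = 10
B - D - A: max(8, 10) = 10
The minimum achievable maximum is 10.

10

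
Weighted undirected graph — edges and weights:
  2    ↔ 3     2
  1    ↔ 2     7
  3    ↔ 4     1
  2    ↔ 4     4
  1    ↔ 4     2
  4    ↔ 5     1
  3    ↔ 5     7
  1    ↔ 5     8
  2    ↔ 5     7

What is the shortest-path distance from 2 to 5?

4

A few of the 2→5 routes:
2 → 4 → 5: 4 + 1 = 5
2 → 5: 7
2 → 3 → 5: 2 + 7 = 9
2 → 3 → 4 → 5: 2 + 1 + 1 = 4
Shortest: 4.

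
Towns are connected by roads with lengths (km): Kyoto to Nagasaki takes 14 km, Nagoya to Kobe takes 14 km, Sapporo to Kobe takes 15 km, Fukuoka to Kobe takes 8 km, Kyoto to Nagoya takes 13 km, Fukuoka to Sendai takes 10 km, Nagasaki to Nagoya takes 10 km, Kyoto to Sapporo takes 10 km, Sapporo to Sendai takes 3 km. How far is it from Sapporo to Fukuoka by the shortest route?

Comparing a few candidate routes:
Sapporo → Kobe → Fukuoka: 15 + 8 = 23
Sapporo → Sendai → Fukuoka: 3 + 10 = 13
Sapporo → Kyoto → Nagoya → Kobe → Fukuoka: 10 + 13 + 14 + 8 = 45
The minimum is 13 km.

13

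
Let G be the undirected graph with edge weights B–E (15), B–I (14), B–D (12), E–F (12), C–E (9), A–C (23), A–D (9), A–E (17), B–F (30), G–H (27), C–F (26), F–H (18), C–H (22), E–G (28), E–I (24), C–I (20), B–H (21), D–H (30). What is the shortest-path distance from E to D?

26

Some routes from E to D:
E-C-A-D: 9 + 23 + 9 = 41
E-B-D: 15 + 12 = 27
E-I-B-D: 24 + 14 + 12 = 50
E-A-D: 17 + 9 = 26
E-F-B-D: 12 + 30 + 12 = 54
The minimum is 26.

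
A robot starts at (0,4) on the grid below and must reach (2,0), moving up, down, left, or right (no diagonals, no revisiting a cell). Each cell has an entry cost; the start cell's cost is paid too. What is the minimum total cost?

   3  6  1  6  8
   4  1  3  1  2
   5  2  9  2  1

22

Cheapest: [0,4] → [1,4] → [1,3] → [1,2] → [1,1] → [2,1] → [2,0]
  8 + 2 + 1 + 3 + 1 + 2 + 5 = 22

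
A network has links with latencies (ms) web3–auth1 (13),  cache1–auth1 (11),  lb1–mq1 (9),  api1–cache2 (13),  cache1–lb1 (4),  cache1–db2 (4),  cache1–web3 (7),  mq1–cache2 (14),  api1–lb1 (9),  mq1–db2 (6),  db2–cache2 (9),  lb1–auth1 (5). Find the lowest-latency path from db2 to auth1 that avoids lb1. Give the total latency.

Paths from db2 to auth1 avoiding lb1:
db2→cache1→web3→auth1: 4 + 7 + 13 = 24
db2→cache1→auth1: 4 + 11 = 15
Shortest: 15 ms.

15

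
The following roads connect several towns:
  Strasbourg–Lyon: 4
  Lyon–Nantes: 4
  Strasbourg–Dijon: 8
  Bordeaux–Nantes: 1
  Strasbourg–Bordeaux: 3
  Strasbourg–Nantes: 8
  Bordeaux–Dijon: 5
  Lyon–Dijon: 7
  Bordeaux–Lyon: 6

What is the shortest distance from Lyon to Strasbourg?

Some routes from Lyon to Strasbourg:
Lyon → Nantes → Bordeaux → Strasbourg: 4 + 1 + 3 = 8
Lyon → Nantes → Strasbourg: 4 + 8 = 12
Lyon → Bordeaux → Strasbourg: 6 + 3 = 9
Lyon → Strasbourg: 4
The minimum is 4.

4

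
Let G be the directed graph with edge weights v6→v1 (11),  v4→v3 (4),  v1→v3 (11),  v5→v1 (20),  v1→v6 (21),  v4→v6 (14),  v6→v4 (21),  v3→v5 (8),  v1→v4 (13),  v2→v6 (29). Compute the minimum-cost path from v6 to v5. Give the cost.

30

Paths from v6 to v5:
v6 - v1 - v4 - v3 - v5: 11 + 13 + 4 + 8 = 36
v6 - v4 - v3 - v5: 21 + 4 + 8 = 33
v6 - v1 - v3 - v5: 11 + 11 + 8 = 30
Best route has total 30.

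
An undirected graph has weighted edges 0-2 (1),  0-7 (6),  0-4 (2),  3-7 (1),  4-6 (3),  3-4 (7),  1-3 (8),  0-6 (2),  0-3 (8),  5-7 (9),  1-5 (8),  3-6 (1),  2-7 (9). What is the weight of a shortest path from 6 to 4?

Some routes from 6 to 4:
6 - 4: 3
6 - 3 - 4: 1 + 7 = 8
6 - 0 - 4: 2 + 2 = 4
Best route has total 3.

3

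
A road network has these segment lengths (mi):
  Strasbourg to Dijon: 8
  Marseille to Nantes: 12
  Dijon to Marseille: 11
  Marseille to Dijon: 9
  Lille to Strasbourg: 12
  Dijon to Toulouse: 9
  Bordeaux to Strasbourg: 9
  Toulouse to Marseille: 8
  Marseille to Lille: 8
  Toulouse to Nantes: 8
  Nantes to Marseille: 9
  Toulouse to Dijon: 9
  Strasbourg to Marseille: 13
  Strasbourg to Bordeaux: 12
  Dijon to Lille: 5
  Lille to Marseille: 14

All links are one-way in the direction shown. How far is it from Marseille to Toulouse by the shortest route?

18

Candidate routes:
Marseille -> Dijon -> Toulouse: 9 + 9 = 18
Marseille -> Lille -> Strasbourg -> Dijon -> Toulouse: 8 + 12 + 8 + 9 = 37
The minimum is 18 mi.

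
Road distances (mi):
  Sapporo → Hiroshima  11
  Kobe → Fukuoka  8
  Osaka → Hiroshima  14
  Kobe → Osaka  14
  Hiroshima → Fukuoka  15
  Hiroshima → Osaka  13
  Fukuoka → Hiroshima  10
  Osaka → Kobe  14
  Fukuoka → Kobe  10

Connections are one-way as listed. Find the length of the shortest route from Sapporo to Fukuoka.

26

Candidate routes:
Sapporo - Hiroshima - Osaka - Kobe - Fukuoka: 11 + 13 + 14 + 8 = 46
Sapporo - Hiroshima - Fukuoka: 11 + 15 = 26
Shortest: 26 mi.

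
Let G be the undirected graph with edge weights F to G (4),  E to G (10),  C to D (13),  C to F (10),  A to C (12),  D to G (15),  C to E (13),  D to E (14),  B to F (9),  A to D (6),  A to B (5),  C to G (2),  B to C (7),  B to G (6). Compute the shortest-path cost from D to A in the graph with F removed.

6

Some routes from D to A avoiding F:
D -> C -> G -> B -> A: 13 + 2 + 6 + 5 = 26
D -> C -> A: 13 + 12 = 25
D -> A: 6
D -> G -> B -> A: 15 + 6 + 5 = 26
D -> C -> B -> A: 13 + 7 + 5 = 25
The minimum is 6.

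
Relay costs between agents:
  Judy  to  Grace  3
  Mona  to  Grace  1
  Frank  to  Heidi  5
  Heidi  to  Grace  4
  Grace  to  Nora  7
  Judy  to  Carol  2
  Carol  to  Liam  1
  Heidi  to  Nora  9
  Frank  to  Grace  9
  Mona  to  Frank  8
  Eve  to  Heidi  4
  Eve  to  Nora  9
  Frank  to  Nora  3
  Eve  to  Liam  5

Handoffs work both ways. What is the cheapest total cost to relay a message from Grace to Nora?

Comparing a few candidate routes:
Grace→Nora: 7
Grace→Frank→Nora: 9 + 3 = 12
Grace→Mona→Frank→Nora: 1 + 8 + 3 = 12
Best route has total 7.

7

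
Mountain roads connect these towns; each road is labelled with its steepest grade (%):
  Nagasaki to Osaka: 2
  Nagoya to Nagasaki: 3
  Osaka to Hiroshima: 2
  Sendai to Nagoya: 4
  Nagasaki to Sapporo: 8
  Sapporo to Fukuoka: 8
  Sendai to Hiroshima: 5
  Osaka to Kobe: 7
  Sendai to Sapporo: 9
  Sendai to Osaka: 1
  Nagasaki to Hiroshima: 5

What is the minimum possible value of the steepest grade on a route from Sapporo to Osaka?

8

Checking several routes:
Sapporo→Nagasaki→Hiroshima→Osaka: max(8, 5, 2) = 8
Sapporo→Nagasaki→Osaka: max(8, 2) = 8
Sapporo→Nagasaki→Nagoya→Sendai→Osaka: max(8, 3, 4, 1) = 8
Sapporo→Nagasaki→Nagoya→Sendai→Hiroshima→Osaka: max(8, 3, 4, 5, 2) = 8
Sapporo→Nagasaki→Hiroshima→Sendai→Osaka: max(8, 5, 5, 1) = 8
The minimum achievable maximum is 8%.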